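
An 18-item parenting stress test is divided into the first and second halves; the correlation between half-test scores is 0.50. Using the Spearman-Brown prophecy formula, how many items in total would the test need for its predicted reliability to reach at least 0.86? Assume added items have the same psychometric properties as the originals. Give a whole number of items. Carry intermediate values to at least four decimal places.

56

r_full = 2(0.50)/(1 + 0.50) = 0.6667
Solve Spearman-Brown for n: n = 0.86(1 − 0.6667) / [0.6667(1 − 0.86)] = 3.0710
Items = 3.0710 × 18 ≈ 55.28 → 56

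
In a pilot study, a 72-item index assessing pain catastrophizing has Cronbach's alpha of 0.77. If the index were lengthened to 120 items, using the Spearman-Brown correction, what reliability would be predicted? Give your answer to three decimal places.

Length ratio n = 120/72 = 1.6667
Spearman-Brown: r_new = n·r / (1 + (n − 1)·r)
r_new = 1.6667·0.77 / [1 + (1.6667 − 1)·0.77]
     = 1.2834 / 1.5134 = 0.8480

0.848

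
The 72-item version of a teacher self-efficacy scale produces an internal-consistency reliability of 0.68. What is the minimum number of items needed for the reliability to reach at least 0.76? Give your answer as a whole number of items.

108

Invert Spearman-Brown to solve for n:
n = r*(1 − r) / [ r (1 − r*) ]
n = 0.76 × (1 − 0.68) / [ 0.68 × (1 − 0.76) ]
  = 0.2432 / 0.1632 = 1.4902
1.4902 × 72 = 107.29 → 108 items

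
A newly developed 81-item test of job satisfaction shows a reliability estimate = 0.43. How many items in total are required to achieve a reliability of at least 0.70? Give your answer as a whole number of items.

251

n = 0.70(1 − 0.43) / [0.43(1 − 0.70)]
  = 0.3990 / 0.1290 = 3.0930
Items needed = n × 81 = 3.0930 × 81 ≈ 250.53 → round up to 251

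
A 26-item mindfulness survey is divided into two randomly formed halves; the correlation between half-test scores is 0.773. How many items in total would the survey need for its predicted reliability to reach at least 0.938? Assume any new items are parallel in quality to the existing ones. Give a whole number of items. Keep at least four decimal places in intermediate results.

Corrected full-test reliability: r_full = 2 × 0.773 / (1 + 0.773) ≈ 0.8720
Solve Spearman-Brown for n: n = 0.938(1 − 0.8720) / [0.8720(1 − 0.938)] = 2.2208
Required items = 2.2208 × 26 = 57.74, so 58 items.

58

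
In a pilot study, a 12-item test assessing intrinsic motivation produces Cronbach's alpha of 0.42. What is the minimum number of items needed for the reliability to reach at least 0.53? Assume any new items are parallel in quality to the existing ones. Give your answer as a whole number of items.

n = [0.53 × 0.58] / [0.42 × 0.47]
  = 0.3074 / 0.1974 = 1.5572
So the test needs 1.5572 × 12 ≈ 18.69 items; rounding up, 19.

19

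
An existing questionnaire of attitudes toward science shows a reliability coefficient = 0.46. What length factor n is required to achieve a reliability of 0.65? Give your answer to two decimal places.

2.18

n = 0.65 × (1 − 0.46) / [ 0.46 × (1 − 0.65) ]
n = 0.3510 / 0.1610 ≈ 2.1801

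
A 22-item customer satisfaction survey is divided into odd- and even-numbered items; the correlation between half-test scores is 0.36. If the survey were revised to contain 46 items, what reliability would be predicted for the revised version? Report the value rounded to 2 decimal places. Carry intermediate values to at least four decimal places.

0.70

Full-test reliability from the split-half r: r_full = 2(0.36)/(1 + 0.36) = 0.5294
Length factor from 22 to 46 items: n = 46/22 = 2.0909
r_new = n·r_full / (1 + (n − 1)·r_full) = 1.1069 / 1.5775 ≈ 0.7017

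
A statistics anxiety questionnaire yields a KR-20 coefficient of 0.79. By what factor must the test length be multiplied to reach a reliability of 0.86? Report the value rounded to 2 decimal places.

1.63

Spearman-Brown solved for the length factor n:
n = r*(1 − r) / [ r (1 − r*) ]
n = 0.86 × (1 − 0.79) / [ 0.79 × (1 − 0.86) ]
  = 0.1806 / 0.1106 = 1.6329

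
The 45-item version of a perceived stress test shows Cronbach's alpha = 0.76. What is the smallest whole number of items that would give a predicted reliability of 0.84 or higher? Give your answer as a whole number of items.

75

n = 0.84 × (1 − 0.76) / [ 0.76 × (1 − 0.84) ]
n = 0.2016 / 0.1216 ≈ 1.6579
So the test needs 1.6579 × 45 ≈ 74.61 items; rounding up, 75.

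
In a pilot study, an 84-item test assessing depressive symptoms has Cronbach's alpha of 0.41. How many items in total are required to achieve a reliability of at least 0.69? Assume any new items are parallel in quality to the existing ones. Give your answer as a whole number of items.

270

Rearranging the Spearman-Brown formula for n,
n = r_target (1 − r_old) / [ r_old (1 − r_target) ]
n = 0.69 × (1 − 0.41) / [ 0.41 × (1 − 0.69) ]
  = 0.4071 / 0.1271 = 3.2030
Items needed = n × 84 = 3.2030 × 84 ≈ 269.05 → round up to 270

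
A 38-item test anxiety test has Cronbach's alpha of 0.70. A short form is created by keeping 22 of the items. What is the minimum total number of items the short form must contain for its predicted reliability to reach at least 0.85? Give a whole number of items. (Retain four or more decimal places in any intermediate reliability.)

Short-form reliability: n = 22/38 = 0.5789; r_22 = n·r/(1+(n−1)r) ≈ 0.5746
Then solve for n' with r_old = 0.5746, r_target = 0.85: n' = 0.85(1 − 0.5746)/[0.5746(1 − 0.85)] = 4.1953
Items = 4.1953 × 22 ≈ 92.30 → 93

93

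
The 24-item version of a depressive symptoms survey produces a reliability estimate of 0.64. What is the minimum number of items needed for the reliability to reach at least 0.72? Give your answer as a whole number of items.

35

n = [0.72 × 0.36] / [0.64 × 0.28]
n = 0.2592 / 0.1792 ≈ 1.4464
1.4464 × 24 = 34.71 → 35 items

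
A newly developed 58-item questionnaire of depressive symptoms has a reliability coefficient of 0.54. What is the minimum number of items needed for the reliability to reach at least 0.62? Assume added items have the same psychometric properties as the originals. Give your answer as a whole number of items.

81

n = [0.62 × 0.46] / [0.54 × 0.38]
  = 0.2852 / 0.2052 = 1.3899
1.3899 × 58 = 80.61 → 81 items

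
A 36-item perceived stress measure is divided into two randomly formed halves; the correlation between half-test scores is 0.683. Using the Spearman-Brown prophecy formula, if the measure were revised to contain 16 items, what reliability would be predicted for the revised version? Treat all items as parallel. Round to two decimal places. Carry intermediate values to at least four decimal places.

0.66

First correct the split-half correlation to full-test reliability: r_full = 2 × 0.683 / (1 + 0.683) ≈ 0.8116
Length factor from 36 to 16 items: n = 16/36 = 0.4444
r_new = n·r_full / (1 + (n − 1)·r_full) = 0.3607 / 0.5491 ≈ 0.6569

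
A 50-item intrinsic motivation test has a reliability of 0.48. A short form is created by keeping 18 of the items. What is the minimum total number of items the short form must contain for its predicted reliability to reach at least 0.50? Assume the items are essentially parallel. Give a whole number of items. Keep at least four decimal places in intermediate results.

55

Short-form reliability: n = 18/50 = 0.3600; r_18 = n·r/(1+(n−1)r) ≈ 0.2494
Length factor from the short form to reach 0.50: n' = 0.50(1 − 0.2494) / [0.2494(1 − 0.50)] ≈ 3.0096
Items = 3.0096 × 18 ≈ 54.17 → 55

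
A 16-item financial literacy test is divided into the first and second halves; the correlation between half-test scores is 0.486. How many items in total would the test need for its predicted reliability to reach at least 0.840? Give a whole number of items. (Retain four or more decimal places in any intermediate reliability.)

45

r_full = 2(0.486)/(1 + 0.486) = 0.6541
n = r_tgt(1 − r_full) / [r_full(1 − r_tgt)] = 0.840 × 0.3459 / (0.6541 × 0.160) ≈ 2.7763
Required items = 2.7763 × 16 = 44.42, so 45 items.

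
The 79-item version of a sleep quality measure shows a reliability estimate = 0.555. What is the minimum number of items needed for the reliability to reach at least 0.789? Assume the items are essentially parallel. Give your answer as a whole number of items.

237

n = [0.789 × 0.445] / [0.555 × 0.211]
  = 0.351105 / 0.117105 = 2.9982
So the test needs 2.9982 × 79 ≈ 236.86 items; rounding up, 237.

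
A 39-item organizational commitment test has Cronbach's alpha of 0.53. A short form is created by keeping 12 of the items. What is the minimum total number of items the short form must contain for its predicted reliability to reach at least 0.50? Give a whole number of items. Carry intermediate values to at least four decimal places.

35

First, r for the 12-item form: n = 12/39 = 0.3077, so r_12 = 0.3077·0.53/(1 + (0.3077 − 1)·0.53) = 0.2576
Length factor from the short form to reach 0.50: n' = 0.50(1 − 0.2576) / [0.2576(1 − 0.50)] ≈ 2.8820
Total items = 2.8820 × 12 = 34.58, rounded up to 35.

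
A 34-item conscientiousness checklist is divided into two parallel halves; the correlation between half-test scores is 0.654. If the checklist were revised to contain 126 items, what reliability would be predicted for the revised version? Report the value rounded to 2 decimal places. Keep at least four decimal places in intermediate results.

First correct the split-half correlation to full-test reliability: r_full = 2 × 0.654 / (1 + 0.654) ≈ 0.7908
Then adjust to 126 items: n = 126/34 = 3.7059
r_new = n·r_full / (1 + (n − 1)·r_full) = 2.9306 / 3.1398 ≈ 0.9334

0.93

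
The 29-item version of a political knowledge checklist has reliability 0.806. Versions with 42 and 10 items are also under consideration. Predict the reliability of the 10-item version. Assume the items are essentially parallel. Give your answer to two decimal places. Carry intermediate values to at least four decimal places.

0.59

Only the ratio of lengths matters: n = 10/29 = 0.3448
r_{10} = n·r / (1 + (n − 1)·r) = 0.2779 / 0.4719 ≈ 0.5889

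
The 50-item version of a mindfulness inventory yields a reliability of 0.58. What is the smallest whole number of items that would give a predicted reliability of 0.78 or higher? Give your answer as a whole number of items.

Spearman-Brown solved for the length factor n:
n = r_target (1 − r_old) / [ r_old (1 − r_target) ]
n = 0.78(1 − 0.58) / [0.58(1 − 0.78)]
  = 0.3276 / 0.1276 = 2.5674
So the test needs 2.5674 × 50 ≈ 128.37 items; rounding up, 129.

129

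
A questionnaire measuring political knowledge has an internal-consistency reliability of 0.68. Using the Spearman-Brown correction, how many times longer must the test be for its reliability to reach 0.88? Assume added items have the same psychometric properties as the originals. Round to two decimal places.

Spearman-Brown solved for the length factor n:
n = r*(1 − r) / [ r (1 − r*) ]
n = 0.88 × (1 − 0.68) / [ 0.68 × (1 − 0.88) ]
  = 0.2816 / 0.0816 = 3.4510

3.45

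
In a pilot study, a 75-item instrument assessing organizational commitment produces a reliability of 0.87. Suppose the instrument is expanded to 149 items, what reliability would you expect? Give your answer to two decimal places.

n = 149/75 = 1.9867
r_new = 1.9867·0.87 / [1 + (1.9867 − 1)·0.87]
     = 1.7284 / 1.8584 = 0.9300

0.93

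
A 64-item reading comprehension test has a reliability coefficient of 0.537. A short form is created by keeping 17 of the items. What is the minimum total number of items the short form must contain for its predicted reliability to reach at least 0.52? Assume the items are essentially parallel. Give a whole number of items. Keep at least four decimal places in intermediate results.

Short-form reliability: n = 17/64 = 0.2656; r_17 = n·r/(1+(n−1)r) ≈ 0.2355
Then solve for n' with r_old = 0.2355, r_target = 0.52: n' = 0.52(1 − 0.2355)/[0.2355(1 − 0.52)] = 3.5168
Items = 3.5168 × 17 ≈ 59.79 → 60

60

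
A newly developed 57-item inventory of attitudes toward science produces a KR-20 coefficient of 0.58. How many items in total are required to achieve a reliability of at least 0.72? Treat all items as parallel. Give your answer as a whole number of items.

107

Invert Spearman-Brown to solve for n:
n = r_target (1 − r_old) / [ r_old (1 − r_target) ]
n = [0.72 × 0.42] / [0.58 × 0.28]
  = 0.3024 / 0.1624 = 1.8621
1.8621 × 57 = 106.14 → 107 items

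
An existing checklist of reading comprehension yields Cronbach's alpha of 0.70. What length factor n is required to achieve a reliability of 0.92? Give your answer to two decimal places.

4.93

Spearman-Brown solved for the length factor n:
n = r*(1 − r) / [ r (1 − r*) ]
n = [0.92 × 0.30] / [0.70 × 0.08]
n = 0.2760 / 0.0560 ≈ 4.9286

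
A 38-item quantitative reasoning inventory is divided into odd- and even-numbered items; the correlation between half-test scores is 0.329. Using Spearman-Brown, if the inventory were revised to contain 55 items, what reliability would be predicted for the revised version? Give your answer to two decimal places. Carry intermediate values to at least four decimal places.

0.59

First correct the split-half correlation to full-test reliability: r_full = 2 × 0.329 / (1 + 0.329) ≈ 0.4951
Then adjust to 55 items: n = 55/38 = 1.4474
r_new = n·r_full / (1 + (n − 1)·r_full) = 0.7166 / 1.2215 ≈ 0.5867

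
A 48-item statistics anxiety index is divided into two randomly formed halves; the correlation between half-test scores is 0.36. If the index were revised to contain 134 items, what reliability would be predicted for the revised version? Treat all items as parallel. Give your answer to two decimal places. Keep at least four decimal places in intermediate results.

0.76

Spearman-Brown correction (n = 2): r_full = 2·0.36/(1 + 0.36) = 0.5294
Then adjust to 134 items: n = 134/48 = 2.7917
r_new = n·r_full / (1 + (n − 1)·r_full) = 1.4779 / 1.9485 ≈ 0.7585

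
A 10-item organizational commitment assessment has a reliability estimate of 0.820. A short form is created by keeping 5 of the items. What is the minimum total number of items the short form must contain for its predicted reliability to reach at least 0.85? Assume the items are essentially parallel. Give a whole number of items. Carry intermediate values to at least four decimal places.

First, r for the 5-item form: n = 5/10 = 0.5000, so r_5 = 0.5000·0.820/(1 + (0.5000 − 1)·0.820) = 0.6949
Length factor from the short form to reach 0.85: n' = 0.85(1 − 0.6949) / [0.6949(1 − 0.85)] ≈ 2.4880
Total items = 2.4880 × 5 = 12.44, rounded up to 13.

13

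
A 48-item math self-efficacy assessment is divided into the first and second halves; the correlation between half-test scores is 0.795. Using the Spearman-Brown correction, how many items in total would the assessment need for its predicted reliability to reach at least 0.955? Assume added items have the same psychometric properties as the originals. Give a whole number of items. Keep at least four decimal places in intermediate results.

Corrected full-test reliability: r_full = 2 × 0.795 / (1 + 0.795) ≈ 0.8858
Solve Spearman-Brown for n: n = 0.955(1 − 0.8858) / [0.8858(1 − 0.955)] = 2.7360
Items = 2.7360 × 48 ≈ 131.33 → 132

132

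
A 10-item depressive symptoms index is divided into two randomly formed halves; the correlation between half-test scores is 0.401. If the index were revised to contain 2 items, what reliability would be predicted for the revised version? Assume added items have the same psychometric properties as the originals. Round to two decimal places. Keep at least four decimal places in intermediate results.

Full-test reliability from the split-half r: r_full = 2(0.401)/(1 + 0.401) = 0.5724
Then adjust to 2 items: n = 2/10 = 0.2000
r_new = n·r_full / (1 + (n − 1)·r_full) = 0.1145 / 0.5421 ≈ 0.2112

0.21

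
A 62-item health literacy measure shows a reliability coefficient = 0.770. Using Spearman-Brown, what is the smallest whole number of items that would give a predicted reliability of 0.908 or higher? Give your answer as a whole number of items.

183

n = [0.908 × 0.230] / [0.770 × 0.092]
  = 0.208840 / 0.070840 = 2.9481
Items needed = n × 62 = 2.9481 × 62 ≈ 182.78 → round up to 183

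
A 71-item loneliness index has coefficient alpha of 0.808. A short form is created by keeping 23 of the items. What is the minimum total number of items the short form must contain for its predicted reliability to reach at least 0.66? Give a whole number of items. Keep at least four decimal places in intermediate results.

Short-form reliability: n = 23/71 = 0.3239; r_23 = n·r/(1+(n−1)r) ≈ 0.5768
Length factor from the short form to reach 0.66: n' = 0.66(1 − 0.5768) / [0.5768(1 − 0.66)] ≈ 1.4242
Total items = 1.4242 × 23 = 32.76, rounded up to 33.

33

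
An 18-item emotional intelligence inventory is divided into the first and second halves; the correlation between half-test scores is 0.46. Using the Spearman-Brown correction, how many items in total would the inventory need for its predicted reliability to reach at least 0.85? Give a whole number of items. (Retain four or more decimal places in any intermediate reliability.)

60

r_full = 2(0.46)/(1 + 0.46) = 0.6301
Solve Spearman-Brown for n: n = 0.85(1 − 0.6301) / [0.6301(1 − 0.85)] = 3.3266
Required items = 3.3266 × 18 = 59.88, so 60 items.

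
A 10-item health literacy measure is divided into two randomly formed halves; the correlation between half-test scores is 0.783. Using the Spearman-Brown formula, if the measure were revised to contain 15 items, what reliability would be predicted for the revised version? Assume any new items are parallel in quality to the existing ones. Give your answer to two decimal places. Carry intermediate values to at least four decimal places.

0.92

First correct the split-half correlation to full-test reliability: r_full = 2 × 0.783 / (1 + 0.783) ≈ 0.8783
Length factor from 10 to 15 items: n = 15/10 = 1.5000
r_new = n·r_full / (1 + (n − 1)·r_full) = 1.3175 / 1.4391 ≈ 0.9155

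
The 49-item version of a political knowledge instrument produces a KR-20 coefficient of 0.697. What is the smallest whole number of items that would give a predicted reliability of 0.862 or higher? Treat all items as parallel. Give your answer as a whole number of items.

134

Rearranging the Spearman-Brown formula for n,
n = r*(1 − r) / [ r (1 − r*) ]
n = 0.862(1 − 0.697) / [0.697(1 − 0.862)]
  = 0.261186 / 0.096186 = 2.7154
2.7154 × 49 = 133.05 → 134 items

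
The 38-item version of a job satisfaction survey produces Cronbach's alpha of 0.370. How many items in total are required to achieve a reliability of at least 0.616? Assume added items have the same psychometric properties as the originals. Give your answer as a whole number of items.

n = 0.616 × (1 − 0.370) / [ 0.370 × (1 − 0.616) ]
n = 0.388080 / 0.142080 ≈ 2.7314
Items needed = n × 38 = 2.7314 × 38 ≈ 103.79 → round up to 104

104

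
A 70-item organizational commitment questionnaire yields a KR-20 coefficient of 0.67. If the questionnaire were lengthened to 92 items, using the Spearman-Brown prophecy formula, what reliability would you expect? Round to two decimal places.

Length ratio n = 92/70 = 1.3143
Spearman-Brown: r_new = n·r / (1 + (n − 1)·r)
r_new = (1.3143 × 0.67) / (1 + (1.3143 − 1) × 0.67)
     = 0.8806 / 1.2106 = 0.7274

0.73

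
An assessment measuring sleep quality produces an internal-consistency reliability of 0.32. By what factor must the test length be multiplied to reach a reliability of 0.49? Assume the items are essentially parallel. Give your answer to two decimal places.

2.04

Rearranging the Spearman-Brown formula for n,
n = r*(1 − r) / [ r (1 − r*) ]
n = 0.49(1 − 0.32) / [0.32(1 − 0.49)]
n = 0.3332 / 0.1632 ≈ 2.0417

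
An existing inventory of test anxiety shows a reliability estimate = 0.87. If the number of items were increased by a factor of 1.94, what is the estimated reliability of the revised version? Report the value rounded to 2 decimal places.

r_new = 1.94·0.87 / [1 + (1.94 − 1)·0.87]
     = 1.6878 / 1.8178 = 0.9285

0.93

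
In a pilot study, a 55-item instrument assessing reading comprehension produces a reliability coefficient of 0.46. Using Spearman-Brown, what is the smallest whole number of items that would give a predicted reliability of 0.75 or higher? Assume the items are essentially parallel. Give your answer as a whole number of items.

n = 0.75 × (1 − 0.46) / [ 0.46 × (1 − 0.75) ]
  = 0.4050 / 0.1150 = 3.5217
3.5217 × 55 = 193.69 → 194 items

194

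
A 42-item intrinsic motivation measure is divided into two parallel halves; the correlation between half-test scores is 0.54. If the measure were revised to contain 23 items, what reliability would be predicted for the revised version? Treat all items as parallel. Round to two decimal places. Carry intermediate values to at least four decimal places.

First correct the split-half correlation to full-test reliability: r_full = 2 × 0.54 / (1 + 0.54) ≈ 0.7013
Length factor from 42 to 23 items: n = 23/42 = 0.5476
r_new = n·r_full / (1 + (n − 1)·r_full) = 0.3840 / 0.6827 ≈ 0.5625

0.56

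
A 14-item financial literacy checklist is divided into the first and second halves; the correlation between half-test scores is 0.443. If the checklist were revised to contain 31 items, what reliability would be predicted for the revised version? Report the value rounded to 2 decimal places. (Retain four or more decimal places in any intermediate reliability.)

First correct the split-half correlation to full-test reliability: r_full = 2 × 0.443 / (1 + 0.443) ≈ 0.6140
Then adjust to 31 items: n = 31/14 = 2.2143
r_new = n·r_full / (1 + (n − 1)·r_full) = 1.3596 / 1.7456 ≈ 0.7789

0.78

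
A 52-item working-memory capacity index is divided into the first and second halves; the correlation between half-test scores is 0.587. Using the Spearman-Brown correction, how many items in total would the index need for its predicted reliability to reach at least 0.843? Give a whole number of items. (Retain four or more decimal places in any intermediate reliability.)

99

r_full = 2(0.587)/(1 + 0.587) = 0.7398
n = r_tgt(1 − r_full) / [r_full(1 − r_tgt)] = 0.843 × 0.2602 / (0.7398 × 0.157) ≈ 1.8885
Required items = 1.8885 × 52 = 98.20, so 99 items.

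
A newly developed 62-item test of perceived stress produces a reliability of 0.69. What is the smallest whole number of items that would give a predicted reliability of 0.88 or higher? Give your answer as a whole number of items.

205

Spearman-Brown solved for the length factor n:
n = r_target (1 − r_old) / [ r_old (1 − r_target) ]
n = 0.88(1 − 0.69) / [0.69(1 − 0.88)]
n = 0.2728 / 0.0828 ≈ 3.2947
3.2947 × 62 = 204.27 → 205 items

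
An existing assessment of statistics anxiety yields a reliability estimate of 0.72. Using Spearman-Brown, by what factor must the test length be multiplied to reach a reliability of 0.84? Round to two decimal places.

Spearman-Brown solved for the length factor n:
n = r*(1 − r) / [ r (1 − r*) ]
n = 0.84 × (1 − 0.72) / [ 0.72 × (1 − 0.84) ]
  = 0.2352 / 0.1152 = 2.0417

2.04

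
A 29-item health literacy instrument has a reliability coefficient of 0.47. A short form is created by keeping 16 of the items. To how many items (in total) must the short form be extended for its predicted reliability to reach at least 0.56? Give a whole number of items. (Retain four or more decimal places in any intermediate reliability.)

42

First, r for the 16-item form: n = 16/29 = 0.5517, so r_16 = 0.5517·0.47/(1 + (0.5517 − 1)·0.47) = 0.3285
Then solve for n' with r_old = 0.3285, r_target = 0.56: n' = 0.56(1 − 0.3285)/[0.3285(1 − 0.56)] = 2.6016
Items = 2.6016 × 16 ≈ 41.63 → 42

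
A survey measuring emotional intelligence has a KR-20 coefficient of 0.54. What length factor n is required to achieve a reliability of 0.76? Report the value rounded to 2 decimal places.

Spearman-Brown solved for the length factor n:
n = r_target (1 − r_old) / [ r_old (1 − r_target) ]
n = 0.76(1 − 0.54) / [0.54(1 − 0.76)]
n = 0.3496 / 0.1296 ≈ 2.6975

2.70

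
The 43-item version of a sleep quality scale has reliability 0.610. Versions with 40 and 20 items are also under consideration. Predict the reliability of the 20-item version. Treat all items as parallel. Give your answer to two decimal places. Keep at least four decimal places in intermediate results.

0.42

The 40-item form is not needed; work directly from the 43-item form with n = 20/43 = 0.4651.
r_{20} = n·r / (1 + (n − 1)·r) = 0.2837 / 0.6737 ≈ 0.4211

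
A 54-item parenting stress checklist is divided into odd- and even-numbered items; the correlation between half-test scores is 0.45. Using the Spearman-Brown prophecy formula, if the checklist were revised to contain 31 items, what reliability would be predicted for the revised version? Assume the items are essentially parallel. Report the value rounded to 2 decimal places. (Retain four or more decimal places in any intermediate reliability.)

Spearman-Brown correction (n = 2): r_full = 2·0.45/(1 + 0.45) = 0.6207
Length factor from 54 to 31 items: n = 31/54 = 0.5741
r_new = n·r_full / (1 + (n − 1)·r_full) = 0.3563 / 0.7356 ≈ 0.4844

0.48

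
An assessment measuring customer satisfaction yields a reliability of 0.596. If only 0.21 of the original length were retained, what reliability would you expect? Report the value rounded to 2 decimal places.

0.24

Apply the Spearman-Brown prophecy formula, r' = nr / [1 + (n − 1)r]:
r_new = 0.21·0.596 / [1 + (0.21 − 1)·0.596]
     = 0.1252 / 0.5292 = 0.2366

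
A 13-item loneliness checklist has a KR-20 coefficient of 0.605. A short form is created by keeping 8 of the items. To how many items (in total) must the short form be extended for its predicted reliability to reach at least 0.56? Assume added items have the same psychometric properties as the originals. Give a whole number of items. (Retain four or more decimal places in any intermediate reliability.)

11

First, r for the 8-item form: n = 8/13 = 0.6154, so r_8 = 0.6154·0.605/(1 + (0.6154 − 1)·0.605) = 0.4852
Length factor from the short form to reach 0.56: n' = 0.56(1 − 0.4852) / [0.4852(1 − 0.56)] ≈ 1.3504
Items = 1.3504 × 8 ≈ 10.80 → 11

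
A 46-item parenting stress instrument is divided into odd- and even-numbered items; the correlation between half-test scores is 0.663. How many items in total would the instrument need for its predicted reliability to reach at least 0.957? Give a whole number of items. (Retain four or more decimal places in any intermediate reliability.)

Corrected full-test reliability: r_full = 2 × 0.663 / (1 + 0.663) ≈ 0.7974
Solve Spearman-Brown for n: n = 0.957(1 − 0.7974) / [0.7974(1 − 0.957)] = 5.6547
Required items = 5.6547 × 46 = 260.12, so 261 items.

261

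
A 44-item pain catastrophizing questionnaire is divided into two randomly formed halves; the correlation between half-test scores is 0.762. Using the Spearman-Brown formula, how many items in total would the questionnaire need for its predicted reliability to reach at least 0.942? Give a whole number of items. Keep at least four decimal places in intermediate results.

Corrected full-test reliability: r_full = 2 × 0.762 / (1 + 0.762) ≈ 0.8649
Solve Spearman-Brown for n: n = 0.942(1 − 0.8649) / [0.8649(1 − 0.942)] = 2.5370
Required items = 2.5370 × 44 = 111.63, so 112 items.

112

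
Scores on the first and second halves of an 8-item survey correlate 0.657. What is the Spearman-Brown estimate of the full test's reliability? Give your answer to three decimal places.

0.793

The full test is twice the length of either half (n = 2).
r_full = 2(0.657) / (1 + 0.657)
       = 1.3140 / 1.6570 = 0.7930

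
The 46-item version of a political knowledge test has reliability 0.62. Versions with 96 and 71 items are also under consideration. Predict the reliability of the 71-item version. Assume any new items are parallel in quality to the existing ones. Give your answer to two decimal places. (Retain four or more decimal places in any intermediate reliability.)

0.72

The 96-item form is not needed; work directly from the 46-item form with n = 71/46 = 1.5435.
r_{71} = n·r / (1 + (n − 1)·r) = 0.9570 / 1.3370 ≈ 0.7158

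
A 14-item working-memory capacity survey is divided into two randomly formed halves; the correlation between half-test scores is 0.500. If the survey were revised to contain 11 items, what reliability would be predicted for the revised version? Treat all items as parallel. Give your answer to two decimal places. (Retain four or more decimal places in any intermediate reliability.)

0.61

First correct the split-half correlation to full-test reliability: r_full = 2 × 0.500 / (1 + 0.500) ≈ 0.6667
Length factor from 14 to 11 items: n = 11/14 = 0.7857
r_new = n·r_full / (1 + (n − 1)·r_full) = 0.5238 / 0.8571 ≈ 0.6111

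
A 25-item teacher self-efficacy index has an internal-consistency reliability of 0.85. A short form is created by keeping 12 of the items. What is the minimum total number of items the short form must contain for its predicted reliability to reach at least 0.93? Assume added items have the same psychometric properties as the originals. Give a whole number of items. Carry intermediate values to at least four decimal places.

59

First, r for the 12-item form: n = 12/25 = 0.4800, so r_12 = 0.4800·0.85/(1 + (0.4800 − 1)·0.85) = 0.7312
Then solve for n' with r_old = 0.7312, r_target = 0.93: n' = 0.93(1 − 0.7312)/[0.7312(1 − 0.93)] = 4.8840
Total items = 4.8840 × 12 = 58.61, rounded up to 59.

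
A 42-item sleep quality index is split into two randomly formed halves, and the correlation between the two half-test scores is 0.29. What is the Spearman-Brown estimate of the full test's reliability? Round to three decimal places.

0.450

The full test is twice the length of either half (n = 2).
r_full = 2(0.29) / (1 + 0.29)
       = 0.5800 / 1.2900 = 0.4496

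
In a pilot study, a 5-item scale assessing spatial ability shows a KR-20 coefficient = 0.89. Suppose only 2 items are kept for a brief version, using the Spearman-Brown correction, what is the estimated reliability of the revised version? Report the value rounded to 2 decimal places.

The new length is 2/5 = 0.4 times the old.
r_new = (0.4 × 0.89) / (1 + (0.4 − 1) × 0.89)
     = 0.3560 / 0.4660 = 0.7639

0.76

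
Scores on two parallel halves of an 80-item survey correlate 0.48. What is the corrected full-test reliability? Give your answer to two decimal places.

Each half is half the length of the full test, so the full test is n = 2 times a half.
r_full = 2(0.48) / (1 + 0.48)
r_full = 0.9600 / 1.4800 ≈ 0.6486

0.65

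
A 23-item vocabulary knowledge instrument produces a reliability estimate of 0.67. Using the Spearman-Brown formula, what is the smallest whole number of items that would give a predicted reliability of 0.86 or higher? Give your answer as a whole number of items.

70

Rearranging the Spearman-Brown formula for n,
n = r*(1 − r) / [ r (1 − r*) ]
n = 0.86(1 − 0.67) / [0.67(1 − 0.86)]
  = 0.2838 / 0.0938 = 3.0256
3.0256 × 23 = 69.59 → 70 items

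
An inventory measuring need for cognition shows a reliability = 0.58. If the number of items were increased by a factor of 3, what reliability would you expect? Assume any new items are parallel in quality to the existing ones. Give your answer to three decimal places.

By Spearman-Brown, r_new = n r / (1 + (n − 1) r).
r_new = 3·0.58 / [1 + (3 − 1)·0.58]
     = 1.7400 / 2.1600 = 0.8056

0.806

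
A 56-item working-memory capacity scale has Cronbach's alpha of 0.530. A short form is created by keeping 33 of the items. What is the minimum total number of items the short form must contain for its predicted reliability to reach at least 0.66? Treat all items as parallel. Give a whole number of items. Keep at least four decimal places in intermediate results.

Short-form reliability: n = 33/56 = 0.5893; r_33 = n·r/(1+(n−1)r) ≈ 0.3992
Length factor from the short form to reach 0.66: n' = 0.66(1 − 0.3992) / [0.3992(1 − 0.66)] ≈ 2.9215
Total items = 2.9215 × 33 = 96.41, rounded up to 97.

97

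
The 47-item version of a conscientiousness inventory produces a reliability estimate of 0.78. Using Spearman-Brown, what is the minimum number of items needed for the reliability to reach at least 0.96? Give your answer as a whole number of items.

319

Spearman-Brown solved for the length factor n:
n = r_target (1 − r_old) / [ r_old (1 − r_target) ]
n = [0.96 × 0.22] / [0.78 × 0.04]
  = 0.2112 / 0.0312 = 6.7692
So the test needs 6.7692 × 47 ≈ 318.15 items; rounding up, 319.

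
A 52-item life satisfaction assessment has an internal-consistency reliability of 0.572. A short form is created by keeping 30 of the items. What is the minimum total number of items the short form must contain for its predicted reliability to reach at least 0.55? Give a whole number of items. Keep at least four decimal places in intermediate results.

48

First, r for the 30-item form: n = 30/52 = 0.5769, so r_30 = 0.5769·0.572/(1 + (0.5769 − 1)·0.572) = 0.4353
Then solve for n' with r_old = 0.4353, r_target = 0.55: n' = 0.55(1 − 0.4353)/[0.4353(1 − 0.55)] = 1.5855
Items = 1.5855 × 30 ≈ 47.56 → 48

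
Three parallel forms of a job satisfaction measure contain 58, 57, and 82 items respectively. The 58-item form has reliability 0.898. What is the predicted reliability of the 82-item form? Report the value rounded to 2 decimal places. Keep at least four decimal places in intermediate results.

Only the ratio of lengths matters: n = 82/58 = 1.4138
r_{82} = n·r / (1 + (n − 1)·r) = 1.2696 / 1.3716 ≈ 0.9256

0.93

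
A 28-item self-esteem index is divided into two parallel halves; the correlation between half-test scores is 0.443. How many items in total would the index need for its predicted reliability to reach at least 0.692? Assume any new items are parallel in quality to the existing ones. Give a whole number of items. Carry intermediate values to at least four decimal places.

40

r_full = 2(0.443)/(1 + 0.443) = 0.6140
Solve Spearman-Brown for n: n = 0.692(1 − 0.6140) / [0.6140(1 − 0.692)] = 1.4125
Items = 1.4125 × 28 ≈ 39.55 → 40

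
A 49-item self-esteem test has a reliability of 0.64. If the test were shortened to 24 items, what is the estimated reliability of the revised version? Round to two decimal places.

0.47

Length ratio n = 24/49 = 0.4898
r_new = (0.4898 × 0.64) / (1 + (0.4898 − 1) × 0.64)
r_new = 0.3135 / 0.6735 ≈ 0.4655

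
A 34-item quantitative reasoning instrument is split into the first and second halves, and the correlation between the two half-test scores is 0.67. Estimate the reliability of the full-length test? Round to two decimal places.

0.80

Apply the Spearman-Brown correction with n = 2:
r_full = 2r_hh / (1 + r_hh) = 2 × 0.67 / (1 + 0.67)
r_full = 1.3400 / 1.6700 ≈ 0.8024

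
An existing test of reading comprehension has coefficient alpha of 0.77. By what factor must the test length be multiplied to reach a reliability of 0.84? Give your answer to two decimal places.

1.57

Invert Spearman-Brown to solve for n:
n = r_target (1 − r_old) / [ r_old (1 − r_target) ]
n = [0.84 × 0.23] / [0.77 × 0.16]
  = 0.1932 / 0.1232 = 1.5682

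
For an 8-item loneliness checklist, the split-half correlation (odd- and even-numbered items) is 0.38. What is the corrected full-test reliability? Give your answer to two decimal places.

The full test is twice the length of either half (n = 2).
r_full = 2(0.38) / (1 + 0.38)
       = 0.7600 / 1.3800 = 0.5507

0.55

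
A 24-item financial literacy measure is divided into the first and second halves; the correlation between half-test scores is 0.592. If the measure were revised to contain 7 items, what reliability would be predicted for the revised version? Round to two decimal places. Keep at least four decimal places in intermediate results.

Full-test reliability from the split-half r: r_full = 2(0.592)/(1 + 0.592) = 0.7437
Then adjust to 7 items: n = 7/24 = 0.2917
r_new = n·r_full / (1 + (n − 1)·r_full) = 0.2169 / 0.4732 ≈ 0.4584

0.46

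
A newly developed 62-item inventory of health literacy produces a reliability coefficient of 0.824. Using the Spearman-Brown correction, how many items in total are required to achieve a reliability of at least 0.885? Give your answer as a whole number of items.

n = 0.885 × (1 − 0.824) / [ 0.824 × (1 − 0.885) ]
n = 0.155760 / 0.094760 ≈ 1.6437
1.6437 × 62 = 101.91 → 102 items

102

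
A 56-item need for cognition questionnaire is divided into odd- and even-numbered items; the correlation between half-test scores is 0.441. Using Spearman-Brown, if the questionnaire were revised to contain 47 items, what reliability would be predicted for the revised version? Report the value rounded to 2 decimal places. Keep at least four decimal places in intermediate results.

0.57

First correct the split-half correlation to full-test reliability: r_full = 2 × 0.441 / (1 + 0.441) ≈ 0.6121
Then adjust to 47 items: n = 47/56 = 0.8393
r_new = n·r_full / (1 + (n − 1)·r_full) = 0.5137 / 0.9016 ≈ 0.5698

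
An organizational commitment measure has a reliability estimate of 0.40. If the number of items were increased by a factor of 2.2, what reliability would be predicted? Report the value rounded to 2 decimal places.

By Spearman-Brown, r_new = n r / (1 + (n − 1) r).
r_new = 2.2·0.40 / [1 + (2.2 − 1)·0.40]
r_new = 0.8800 / 1.4800 ≈ 0.5946

0.59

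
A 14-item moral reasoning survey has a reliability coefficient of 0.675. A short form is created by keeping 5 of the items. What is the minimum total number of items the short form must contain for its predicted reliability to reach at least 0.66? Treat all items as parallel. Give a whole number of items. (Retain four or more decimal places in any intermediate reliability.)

14

First, r for the 5-item form: n = 5/14 = 0.3571, so r_5 = 0.3571·0.675/(1 + (0.3571 − 1)·0.675) = 0.4258
Length factor from the short form to reach 0.66: n' = 0.66(1 − 0.4258) / [0.4258(1 − 0.66)] ≈ 2.6177
Total items = 2.6177 × 5 = 13.09, rounded up to 14.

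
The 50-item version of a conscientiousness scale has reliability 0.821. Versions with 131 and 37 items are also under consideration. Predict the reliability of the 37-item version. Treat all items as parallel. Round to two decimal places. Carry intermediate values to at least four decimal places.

The 131-item form is not needed; work directly from the 50-item form with n = 37/50 = 0.7400.
r_{37} = n·r / (1 + (n − 1)·r) = 0.6075 / 0.7865 ≈ 0.7724

0.77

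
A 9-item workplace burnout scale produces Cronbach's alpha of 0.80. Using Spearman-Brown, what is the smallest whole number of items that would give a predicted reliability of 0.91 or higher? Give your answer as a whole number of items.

23

Spearman-Brown solved for the length factor n:
n = r_target (1 − r_old) / [ r_old (1 − r_target) ]
n = [0.91 × 0.20] / [0.80 × 0.09]
  = 0.1820 / 0.0720 = 2.5278
Items needed = n × 9 = 2.5278 × 9 ≈ 22.75 → round up to 23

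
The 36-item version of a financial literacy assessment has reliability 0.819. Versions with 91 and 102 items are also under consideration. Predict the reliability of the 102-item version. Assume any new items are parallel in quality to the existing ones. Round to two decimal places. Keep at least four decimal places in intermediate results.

Only the ratio of lengths matters: n = 102/36 = 2.8333
r_{102} = n·r / (1 + (n − 1)·r) = 2.3205 / 2.5015 ≈ 0.9276

0.93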